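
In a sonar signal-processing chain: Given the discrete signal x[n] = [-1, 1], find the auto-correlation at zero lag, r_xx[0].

The auto-correlation at zero lag r_xx[0] equals the signal energy.
r_xx[0] = sum of x[n]^2 = (-1)^2 + 1^2
= 1 + 1 = 2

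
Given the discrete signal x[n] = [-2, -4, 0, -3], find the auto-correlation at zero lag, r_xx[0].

The auto-correlation at zero lag r_xx[0] equals the signal energy.
r_xx[0] = sum of x[n]^2 = (-2)^2 + (-4)^2 + 0^2 + (-3)^2
= 4 + 16 + 0 + 9 = 29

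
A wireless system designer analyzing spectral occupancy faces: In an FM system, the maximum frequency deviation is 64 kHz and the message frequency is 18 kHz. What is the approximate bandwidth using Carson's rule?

Carson's rule: BW = 2*(delta_f + f_m)
= 2*(64 + 18) kHz = 164 kHz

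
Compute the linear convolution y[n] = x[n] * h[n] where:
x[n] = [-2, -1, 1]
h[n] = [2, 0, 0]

y[n] = sum_k x[k]*h[n-k]. Output length = len(x) + len(h) - 1 = 3 + 3 - 1 = 5.
y[0] = -2*2 = -4
y[1] = -1*2 + -2*0 = -2
y[2] = 1*2 + -1*0 + -2*0 = 2
y[3] = 1*0 + -1*0 = 0
y[4] = 1*0 = 0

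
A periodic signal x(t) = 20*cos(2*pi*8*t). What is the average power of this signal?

Average power of A*cos(wt) is A^2/2.
P = 20^2 / 2 = 400/2 = 200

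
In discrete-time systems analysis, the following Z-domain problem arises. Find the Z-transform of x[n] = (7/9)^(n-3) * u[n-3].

Time-shifting property: if X(z) = Z{x[n]}, then Z{x[n-d]} = z^(-d) * X(z)
X(z) = z/(z - 7/9) for x[n] = (7/9)^n * u[n]
Z{x[n-3]} = z^(-3) * z/(z - 7/9) = z^(-2)/(z - 7/9)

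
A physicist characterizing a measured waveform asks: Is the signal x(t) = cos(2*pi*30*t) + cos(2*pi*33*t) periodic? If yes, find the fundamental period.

f1 = 30 Hz, f2 = 33 Hz
Period T1 = 1/30, T2 = 1/33
Ratio T1/T2 = 33/30, which is rational.
The signal is periodic with fundamental period T = 1/GCD(30,33) = 1/3 s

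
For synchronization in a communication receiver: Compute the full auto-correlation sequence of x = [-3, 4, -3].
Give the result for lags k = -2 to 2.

r_xx[k] = sum_m x[m]*x[m+k], indexed from 0, for k = -2 to 2:
  r_xx[-2] = x[2]*x[0] = 9
  r_xx[-1] = x[1]*x[0] + x[2]*x[1] = -24
  r_xx[0] = x[0]*x[0] + x[1]*x[1] + x[2]*x[2] = 34
  r_xx[1] = x[0]*x[1] + x[1]*x[2] = -24
  r_xx[2] = x[0]*x[2] = 9
r_xx = [9, -24, 34, -24, 9]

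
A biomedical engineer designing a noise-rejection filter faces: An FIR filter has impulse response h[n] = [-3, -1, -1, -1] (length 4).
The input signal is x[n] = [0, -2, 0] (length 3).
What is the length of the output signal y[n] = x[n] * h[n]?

For linear convolution, the output length is:
len(y) = len(x) + len(h) - 1 = 3 + 4 - 1 = 6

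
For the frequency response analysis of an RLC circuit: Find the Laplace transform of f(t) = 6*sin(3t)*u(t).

Standard pair: sin(wt)*u(t) <-> w/(s^2+w^2)
With w = 3: L{6*sin(3t)*u(t)} = 18/(s^2+9)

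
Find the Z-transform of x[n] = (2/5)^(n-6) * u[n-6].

Time-shifting property: if X(z) = Z{x[n]}, then Z{x[n-d]} = z^(-d) * X(z)
X(z) = z/(z - 2/5) for x[n] = (2/5)^n * u[n]
Z{x[n-6]} = z^(-6) * z/(z - 2/5) = z^(-5)/(z - 2/5)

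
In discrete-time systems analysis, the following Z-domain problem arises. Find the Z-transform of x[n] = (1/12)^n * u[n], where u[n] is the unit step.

The Z-transform of a^n * u[n] is z/(z-a) for |z| > |a|.
Here a = 1/12, so X(z) = z/(z - (1/12)) = 12z/(12z - 1)
ROC: |z| > 1/12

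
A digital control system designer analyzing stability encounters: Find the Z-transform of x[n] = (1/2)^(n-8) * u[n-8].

Time-shifting property: if X(z) = Z{x[n]}, then Z{x[n-d]} = z^(-d) * X(z)
X(z) = z/(z - 1/2) for x[n] = (1/2)^n * u[n]
Z{x[n-8]} = z^(-8) * z/(z - 1/2) = z^(-7)/(z - 1/2)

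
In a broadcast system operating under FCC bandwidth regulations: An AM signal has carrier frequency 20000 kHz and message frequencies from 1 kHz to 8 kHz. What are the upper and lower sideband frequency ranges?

Upper sideband (USB) = fc + [fm_low, fm_high] = 20000 + [1, 8] = [20001, 20008] kHz
Lower sideband (LSB) = fc - [fm_high, fm_low] = 20000 - [8, 1] = [19992, 19999] kHz
Total occupied spectrum: 19992 kHz to 20008 kHz (plus carrier at 20000 kHz)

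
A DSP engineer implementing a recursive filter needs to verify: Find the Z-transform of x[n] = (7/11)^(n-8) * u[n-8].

Time-shifting property: if X(z) = Z{x[n]}, then Z{x[n-d]} = z^(-d) * X(z)
X(z) = z/(z - 7/11) for x[n] = (7/11)^n * u[n]
Z{x[n-8]} = z^(-8) * z/(z - 7/11) = z^(-7)/(z - 7/11)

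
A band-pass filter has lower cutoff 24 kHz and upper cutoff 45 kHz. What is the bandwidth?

Bandwidth = f_high - f_low
= 45 kHz - 24 kHz = 21 kHz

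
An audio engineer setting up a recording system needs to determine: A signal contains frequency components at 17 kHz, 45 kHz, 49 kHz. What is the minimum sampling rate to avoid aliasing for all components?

The highest frequency component is f_max = 49 kHz.
Nyquist rate = 2 * f_max = 2 * 49 kHz = 98 kHz.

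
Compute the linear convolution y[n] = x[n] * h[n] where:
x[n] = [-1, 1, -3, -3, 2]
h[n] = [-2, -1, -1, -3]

y[n] = sum_k x[k]*h[n-k]. Output length = len(x) + len(h) - 1 = 5 + 4 - 1 = 8.
y[0] = -1*-2 = 2
y[1] = 1*-2 + -1*-1 = -1
y[2] = -3*-2 + 1*-1 + -1*-1 = 6
y[3] = -3*-2 + -3*-1 + 1*-1 + -1*-3 = 11
y[4] = 2*-2 + -3*-1 + -3*-1 + 1*-3 = -1
y[5] = 2*-1 + -3*-1 + -3*-3 = 10
y[6] = 2*-1 + -3*-3 = 7
y[7] = 2*-3 = -6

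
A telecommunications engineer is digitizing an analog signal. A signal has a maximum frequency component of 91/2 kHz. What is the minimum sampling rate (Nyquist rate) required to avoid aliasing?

By the Nyquist-Shannon sampling theorem,
the minimum sampling rate (Nyquist rate) must be at least 2 * f_max.
Nyquist rate = 2 * 91/2 kHz = 91 kHz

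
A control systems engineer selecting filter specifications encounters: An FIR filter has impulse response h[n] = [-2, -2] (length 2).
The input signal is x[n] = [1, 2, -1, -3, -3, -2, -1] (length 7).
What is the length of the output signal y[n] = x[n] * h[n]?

For linear convolution, the output length is:
len(y) = len(x) + len(h) - 1 = 7 + 2 - 1 = 8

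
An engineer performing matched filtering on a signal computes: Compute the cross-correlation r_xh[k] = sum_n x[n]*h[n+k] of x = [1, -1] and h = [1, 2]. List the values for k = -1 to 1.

Both sequences indexed from 0 and zero outside their support.
Lags with overlap: k = -1 to 1.
  r_xh[-1] = x[1]*h[0] = -1
  r_xh[0] = x[0]*h[0] + x[1]*h[1] = -1
  r_xh[1] = x[0]*h[1] = 2
r_xh = [-1, -1, 2] (for k = -1, ..., 1)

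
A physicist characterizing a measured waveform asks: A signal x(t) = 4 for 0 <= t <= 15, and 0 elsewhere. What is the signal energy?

Energy = integral of |x(t)|^2 dt over the signal duration
= 4^2 * 15 = 16 * 15 = 240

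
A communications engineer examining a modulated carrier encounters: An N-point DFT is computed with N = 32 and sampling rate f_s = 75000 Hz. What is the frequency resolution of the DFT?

DFT frequency resolution = f_s / N
= 75000 / 32 = 9375/4 Hz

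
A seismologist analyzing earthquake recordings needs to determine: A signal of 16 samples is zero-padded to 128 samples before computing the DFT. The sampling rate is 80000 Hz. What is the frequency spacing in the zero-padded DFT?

Original DFT: N = 16, resolution = f_s/N = 80000/16 = 5000 Hz
Zero-padded DFT: N = 128, resolution = f_s/N = 80000/128 = 625 Hz
Zero-padding interpolates the spectrum (finer frequency grid)
but does NOT improve the true spectral resolution (ability to resolve close frequencies).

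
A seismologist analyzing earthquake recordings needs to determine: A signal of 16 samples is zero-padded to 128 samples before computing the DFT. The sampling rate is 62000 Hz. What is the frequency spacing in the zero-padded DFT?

Original DFT: N = 16, resolution = f_s/N = 62000/16 = 3875 Hz
Zero-padded DFT: N = 128, resolution = f_s/N = 62000/128 = 3875/8 Hz
Zero-padding interpolates the spectrum (finer frequency grid)
but does NOT improve the true spectral resolution (ability to resolve close frequencies).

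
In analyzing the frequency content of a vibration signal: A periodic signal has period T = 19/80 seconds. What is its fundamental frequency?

The fundamental frequency is the reciprocal of the period.
f = 1/T = 1/(19/80) = 80/19 Hz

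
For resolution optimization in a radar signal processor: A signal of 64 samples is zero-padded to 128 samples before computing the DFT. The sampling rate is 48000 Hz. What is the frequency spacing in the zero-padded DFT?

Original DFT: N = 64, resolution = f_s/N = 48000/64 = 750 Hz
Zero-padded DFT: N = 128, resolution = f_s/N = 48000/128 = 375 Hz
Zero-padding interpolates the spectrum (finer frequency grid)
but does NOT improve the true spectral resolution (ability to resolve close frequencies).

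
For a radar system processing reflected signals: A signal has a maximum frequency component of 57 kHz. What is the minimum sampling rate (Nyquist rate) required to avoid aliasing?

By the Nyquist-Shannon sampling theorem,
the minimum sampling rate (Nyquist rate) must be at least 2 * f_max.
Nyquist rate = 2 * 57 kHz = 114 kHz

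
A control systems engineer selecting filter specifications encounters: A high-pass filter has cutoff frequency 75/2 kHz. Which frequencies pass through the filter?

A high-pass filter passes all frequencies above the cutoff frequency 75/2 kHz and attenuates lower frequencies.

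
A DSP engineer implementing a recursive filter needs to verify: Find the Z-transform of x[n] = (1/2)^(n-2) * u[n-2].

Time-shifting property: if X(z) = Z{x[n]}, then Z{x[n-d]} = z^(-d) * X(z)
X(z) = z/(z - 1/2) for x[n] = (1/2)^n * u[n]
Z{x[n-2]} = z^(-2) * z/(z - 1/2) = z^(-1)/(z - 1/2)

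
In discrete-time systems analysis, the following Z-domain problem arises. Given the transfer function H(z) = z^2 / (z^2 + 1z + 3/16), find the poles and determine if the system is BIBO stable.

Poles are roots of the denominator: z^2 + 1z + 3/16 = 0.
Quadratic formula: z = [-(1) +/- sqrt((1)^2 - 4*(3/16))] / 2
Discriminant = 1 - 3/4 = 1/4; sqrt = 1/2.
z = (-1 +/- 1/2) / 2 => z = -1/4 or z = -3/4.
|p1| = 1/4, |p2| = 3/4.
For BIBO stability, all poles must lie inside the unit circle (|p| < 1).
System is STABLE since both |p| < 1.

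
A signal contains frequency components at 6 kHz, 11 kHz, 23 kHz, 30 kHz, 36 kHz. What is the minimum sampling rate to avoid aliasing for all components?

The highest frequency component is f_max = 36 kHz.
Nyquist rate = 2 * f_max = 2 * 36 kHz = 72 kHz.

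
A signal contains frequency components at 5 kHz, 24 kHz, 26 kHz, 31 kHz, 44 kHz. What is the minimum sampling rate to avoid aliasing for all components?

The highest frequency component is f_max = 44 kHz.
Nyquist rate = 2 * f_max = 2 * 44 kHz = 88 kHz.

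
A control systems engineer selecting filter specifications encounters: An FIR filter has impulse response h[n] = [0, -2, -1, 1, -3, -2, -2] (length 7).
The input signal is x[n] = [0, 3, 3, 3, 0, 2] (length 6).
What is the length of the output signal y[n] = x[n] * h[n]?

For linear convolution, the output length is:
len(y) = len(x) + len(h) - 1 = 6 + 7 - 1 = 12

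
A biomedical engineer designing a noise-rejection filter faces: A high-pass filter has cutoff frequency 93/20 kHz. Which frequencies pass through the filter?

A high-pass filter passes all frequencies above the cutoff frequency 93/20 kHz and attenuates lower frequencies.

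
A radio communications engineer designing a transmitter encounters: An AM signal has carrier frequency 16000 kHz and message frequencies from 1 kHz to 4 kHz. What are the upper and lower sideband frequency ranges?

Upper sideband (USB) = fc + [fm_low, fm_high] = 16000 + [1, 4] = [16001, 16004] kHz
Lower sideband (LSB) = fc - [fm_high, fm_low] = 16000 - [4, 1] = [15996, 15999] kHz
Total occupied spectrum: 15996 kHz to 16004 kHz (plus carrier at 16000 kHz)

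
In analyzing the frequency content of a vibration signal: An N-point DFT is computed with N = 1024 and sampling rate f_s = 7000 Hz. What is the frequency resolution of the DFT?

DFT frequency resolution = f_s / N
= 7000 / 1024 = 875/128 Hz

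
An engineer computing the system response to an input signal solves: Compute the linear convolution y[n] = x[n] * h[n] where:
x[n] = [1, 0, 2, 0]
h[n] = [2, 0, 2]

y[n] = sum_k x[k]*h[n-k]. Output length = len(x) + len(h) - 1 = 4 + 3 - 1 = 6.
y[0] = 1*2 = 2
y[1] = 0*2 + 1*0 = 0
y[2] = 2*2 + 0*0 + 1*2 = 6
y[3] = 0*2 + 2*0 + 0*2 = 0
y[4] = 0*0 + 2*2 = 4
y[5] = 0*2 = 0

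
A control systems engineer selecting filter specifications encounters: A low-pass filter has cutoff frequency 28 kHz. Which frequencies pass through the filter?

A low-pass filter passes all frequencies below the cutoff frequency 28 kHz and attenuates higher frequencies.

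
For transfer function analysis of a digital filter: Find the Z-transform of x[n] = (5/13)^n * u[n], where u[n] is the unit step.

The Z-transform of a^n * u[n] is z/(z-a) for |z| > |a|.
Here a = 5/13, so X(z) = z/(z - (5/13)) = 13z/(13z - 5)
ROC: |z| > 5/13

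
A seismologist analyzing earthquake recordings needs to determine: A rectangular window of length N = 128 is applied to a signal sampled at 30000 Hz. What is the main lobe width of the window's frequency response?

For a rectangular window of length N,
the main lobe width in frequency is 2*f_s/N.
= 2*30000/128 = 1875/4 Hz
This determines the minimum frequency separation for resolving two sinusoids.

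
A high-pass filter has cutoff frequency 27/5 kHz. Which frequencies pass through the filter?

A high-pass filter passes all frequencies above the cutoff frequency 27/5 kHz and attenuates lower frequencies.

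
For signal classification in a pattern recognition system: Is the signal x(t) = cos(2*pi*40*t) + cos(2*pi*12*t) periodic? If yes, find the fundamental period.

f1 = 40 Hz, f2 = 12 Hz
Period T1 = 1/40, T2 = 1/12
Ratio T1/T2 = 12/40, which is rational.
The signal is periodic with fundamental period T = 1/GCD(40,12) = 1/4 s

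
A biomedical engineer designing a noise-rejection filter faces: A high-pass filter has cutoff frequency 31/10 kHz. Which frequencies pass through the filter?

A high-pass filter passes all frequencies above the cutoff frequency 31/10 kHz and attenuates lower frequencies.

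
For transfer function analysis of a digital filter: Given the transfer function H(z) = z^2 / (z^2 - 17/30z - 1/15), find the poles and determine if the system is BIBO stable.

Poles are roots of the denominator: z^2 - 17/30z - 1/15 = 0.
Quadratic formula: z = [-(-17/30) +/- sqrt((-17/30)^2 - 4*(-1/15))] / 2
Discriminant = 289/900 + 4/15 = 529/900; sqrt = 23/30.
z = (17/30 +/- 23/30) / 2 => z = 2/3 or z = -1/10.
|p1| = 2/3, |p2| = 1/10.
For BIBO stability, all poles must lie inside the unit circle (|p| < 1).
System is STABLE since both |p| < 1.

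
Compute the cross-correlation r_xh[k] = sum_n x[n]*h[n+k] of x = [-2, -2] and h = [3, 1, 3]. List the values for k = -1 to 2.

Both sequences indexed from 0 and zero outside their support.
Lags with overlap: k = -1 to 2.
  r_xh[-1] = x[1]*h[0] = -6
  r_xh[0] = x[0]*h[0] + x[1]*h[1] = -8
  r_xh[1] = x[0]*h[1] + x[1]*h[2] = -8
  r_xh[2] = x[0]*h[2] = -6
r_xh = [-6, -8, -8, -6] (for k = -1, ..., 2)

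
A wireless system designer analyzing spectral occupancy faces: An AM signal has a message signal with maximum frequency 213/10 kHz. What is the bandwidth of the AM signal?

In AM (double-sideband), the bandwidth is twice the message frequency.
BW = 2 * f_m = 2 * 213/10 kHz = 213/5 kHz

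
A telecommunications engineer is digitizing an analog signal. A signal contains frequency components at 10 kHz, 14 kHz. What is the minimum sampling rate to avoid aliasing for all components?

The highest frequency component is f_max = 14 kHz.
Nyquist rate = 2 * f_max = 2 * 14 kHz = 28 kHz.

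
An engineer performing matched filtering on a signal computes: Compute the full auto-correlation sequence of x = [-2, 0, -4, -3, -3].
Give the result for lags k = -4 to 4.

r_xx[k] = sum_m x[m]*x[m+k], indexed from 0, for k = -4 to 4:
  r_xx[-4] = x[4]*x[0] = 6
  r_xx[-3] = x[3]*x[0] + x[4]*x[1] = 6
  r_xx[-2] = x[2]*x[0] + x[3]*x[1] + x[4]*x[2] = 20
  r_xx[-1] = x[1]*x[0] + x[2]*x[1] + x[3]*x[2] + x[4]*x[3] = 21
  r_xx[0] = x[0]*x[0] + x[1]*x[1] + x[2]*x[2] + x[3]*x[3] + x[4]*x[4] = 38
  r_xx[1] = x[0]*x[1] + x[1]*x[2] + x[2]*x[3] + x[3]*x[4] = 21
  r_xx[2] = x[0]*x[2] + x[1]*x[3] + x[2]*x[4] = 20
  r_xx[3] = x[0]*x[3] + x[1]*x[4] = 6
  r_xx[4] = x[0]*x[4] = 6
r_xx = [6, 6, 20, 21, 38, 21, 20, 6, 6]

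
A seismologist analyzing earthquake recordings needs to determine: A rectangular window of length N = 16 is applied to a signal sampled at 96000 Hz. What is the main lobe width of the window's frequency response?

For a rectangular window of length N,
the main lobe width in frequency is 2*f_s/N.
= 2*96000/16 = 12000 Hz
This determines the minimum frequency separation for resolving two sinusoids.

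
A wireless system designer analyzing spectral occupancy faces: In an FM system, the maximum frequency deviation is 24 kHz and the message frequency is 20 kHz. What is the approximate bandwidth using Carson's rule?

Carson's rule: BW = 2*(delta_f + f_m)
= 2*(24 + 20) kHz = 88 kHz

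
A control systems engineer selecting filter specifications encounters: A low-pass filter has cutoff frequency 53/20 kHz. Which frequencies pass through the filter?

A low-pass filter passes all frequencies below the cutoff frequency 53/20 kHz and attenuates higher frequencies.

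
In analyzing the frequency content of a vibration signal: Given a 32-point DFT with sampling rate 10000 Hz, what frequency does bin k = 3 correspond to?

The frequency of DFT bin k is: f_k = k * f_s / N
f_3 = 3 * 10000 / 32 = 1875/2 Hz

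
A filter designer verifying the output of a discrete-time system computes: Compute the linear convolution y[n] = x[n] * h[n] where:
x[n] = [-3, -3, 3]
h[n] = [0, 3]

y[n] = sum_k x[k]*h[n-k]. Output length = len(x) + len(h) - 1 = 3 + 2 - 1 = 4.
y[0] = -3*0 = 0
y[1] = -3*0 + -3*3 = -9
y[2] = 3*0 + -3*3 = -9
y[3] = 3*3 = 9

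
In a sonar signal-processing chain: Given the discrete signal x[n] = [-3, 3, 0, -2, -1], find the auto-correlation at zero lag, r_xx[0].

The auto-correlation at zero lag r_xx[0] equals the signal energy.
r_xx[0] = sum of x[n]^2 = (-3)^2 + 3^2 + 0^2 + (-2)^2 + (-1)^2
= 9 + 9 + 0 + 4 + 1 = 23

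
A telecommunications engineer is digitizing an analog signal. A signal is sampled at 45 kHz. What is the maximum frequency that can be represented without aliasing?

The maximum frequency that can be represented without aliasing
is the Nyquist frequency: f_max = f_s / 2 = 45 kHz / 2 = 45/2 kHz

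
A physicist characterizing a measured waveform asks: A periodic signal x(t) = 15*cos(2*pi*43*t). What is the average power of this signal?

Average power of A*cos(wt) is A^2/2.
P = 15^2 / 2 = 225/2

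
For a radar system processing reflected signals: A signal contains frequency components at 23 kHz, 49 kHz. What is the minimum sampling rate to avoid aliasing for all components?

The highest frequency component is f_max = 49 kHz.
Nyquist rate = 2 * f_max = 2 * 49 kHz = 98 kHz.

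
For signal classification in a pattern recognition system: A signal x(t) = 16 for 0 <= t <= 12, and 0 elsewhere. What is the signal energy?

Energy = integral of |x(t)|^2 dt over the signal duration
= 16^2 * 12 = 256 * 12 = 3072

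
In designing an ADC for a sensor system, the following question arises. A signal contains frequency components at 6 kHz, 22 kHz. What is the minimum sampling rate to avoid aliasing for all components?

The highest frequency component is f_max = 22 kHz.
Nyquist rate = 2 * f_max = 2 * 22 kHz = 44 kHz.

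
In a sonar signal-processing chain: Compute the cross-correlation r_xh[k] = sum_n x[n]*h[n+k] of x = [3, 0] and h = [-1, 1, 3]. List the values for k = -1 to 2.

Both sequences indexed from 0 and zero outside their support.
Lags with overlap: k = -1 to 2.
  r_xh[-1] = x[1]*h[0] = 0
  r_xh[0] = x[0]*h[0] + x[1]*h[1] = -3
  r_xh[1] = x[0]*h[1] + x[1]*h[2] = 3
  r_xh[2] = x[0]*h[2] = 9
r_xh = [0, -3, 3, 9] (for k = -1, ..., 2)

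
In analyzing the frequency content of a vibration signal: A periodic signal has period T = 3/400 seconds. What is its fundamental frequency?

The fundamental frequency is the reciprocal of the period.
f = 1/T = 1/(3/400) = 400/3 Hz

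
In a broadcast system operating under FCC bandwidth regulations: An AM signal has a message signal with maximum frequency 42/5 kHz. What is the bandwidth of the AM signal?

In AM (double-sideband), the bandwidth is twice the message frequency.
BW = 2 * f_m = 2 * 42/5 kHz = 84/5 kHz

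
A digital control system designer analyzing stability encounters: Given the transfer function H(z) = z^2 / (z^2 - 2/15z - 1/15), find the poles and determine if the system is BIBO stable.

Poles are roots of the denominator: z^2 - 2/15z - 1/15 = 0.
Quadratic formula: z = [-(-2/15) +/- sqrt((-2/15)^2 - 4*(-1/15))] / 2
Discriminant = 4/225 + 4/15 = 64/225; sqrt = 8/15.
z = (2/15 +/- 8/15) / 2 => z = 1/3 or z = -1/5.
|p1| = 1/5, |p2| = 1/3.
For BIBO stability, all poles must lie inside the unit circle (|p| < 1).
System is STABLE since both |p| < 1.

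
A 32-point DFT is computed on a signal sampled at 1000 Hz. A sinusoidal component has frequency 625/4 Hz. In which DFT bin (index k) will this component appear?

DFT frequency resolution = f_s/N = 1000/32 = 125/4 Hz
Bin index k = f_signal / resolution = 625/4 / 125/4 = 5
The signal frequency 625/4 Hz falls in DFT bin k = 5.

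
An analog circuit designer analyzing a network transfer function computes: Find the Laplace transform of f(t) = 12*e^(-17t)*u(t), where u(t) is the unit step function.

Standard Laplace transform pair:
e^(-at)*u(t) <-> 1/(s+a)
With a = 17: L{12*e^(-17t)*u(t)} = 12/(s+17), ROC: Re(s) > -17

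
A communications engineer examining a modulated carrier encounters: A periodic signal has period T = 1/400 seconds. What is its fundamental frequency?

The fundamental frequency is the reciprocal of the period.
f = 1/T = 1/(1/400) = 400 Hz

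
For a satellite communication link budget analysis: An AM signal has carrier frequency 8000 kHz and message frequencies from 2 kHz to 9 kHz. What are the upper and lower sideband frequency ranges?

Upper sideband (USB) = fc + [fm_low, fm_high] = 8000 + [2, 9] = [8002, 8009] kHz
Lower sideband (LSB) = fc - [fm_high, fm_low] = 8000 - [9, 2] = [7991, 7998] kHz
Total occupied spectrum: 7991 kHz to 8009 kHz (plus carrier at 8000 kHz)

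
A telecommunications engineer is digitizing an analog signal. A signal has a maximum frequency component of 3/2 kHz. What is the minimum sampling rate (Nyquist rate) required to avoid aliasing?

By the Nyquist-Shannon sampling theorem,
the minimum sampling rate (Nyquist rate) must be at least 2 * f_max.
Nyquist rate = 2 * 3/2 kHz = 3 kHz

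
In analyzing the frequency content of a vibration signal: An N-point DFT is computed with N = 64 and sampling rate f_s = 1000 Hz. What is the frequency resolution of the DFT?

DFT frequency resolution = f_s / N
= 1000 / 64 = 125/8 Hz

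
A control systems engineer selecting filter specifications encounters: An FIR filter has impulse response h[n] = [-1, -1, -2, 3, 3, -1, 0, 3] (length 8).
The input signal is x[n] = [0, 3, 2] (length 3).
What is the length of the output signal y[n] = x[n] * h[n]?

For linear convolution, the output length is:
len(y) = len(x) + len(h) - 1 = 3 + 8 - 1 = 10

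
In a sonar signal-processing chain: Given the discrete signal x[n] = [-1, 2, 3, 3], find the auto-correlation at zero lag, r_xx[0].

The auto-correlation at zero lag r_xx[0] equals the signal energy.
r_xx[0] = sum of x[n]^2 = (-1)^2 + 2^2 + 3^2 + 3^2
= 1 + 4 + 9 + 9 = 23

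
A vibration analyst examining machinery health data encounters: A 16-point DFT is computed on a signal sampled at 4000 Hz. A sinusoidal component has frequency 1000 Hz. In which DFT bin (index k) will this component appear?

DFT frequency resolution = f_s/N = 4000/16 = 250 Hz
Bin index k = f_signal / resolution = 1000 / 250 = 4
The signal frequency 1000 Hz falls in DFT bin k = 4.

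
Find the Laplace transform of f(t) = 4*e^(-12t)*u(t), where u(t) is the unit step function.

Standard Laplace transform pair:
e^(-at)*u(t) <-> 1/(s+a)
With a = 12: L{4*e^(-12t)*u(t)} = 4/(s+12), ROC: Re(s) > -12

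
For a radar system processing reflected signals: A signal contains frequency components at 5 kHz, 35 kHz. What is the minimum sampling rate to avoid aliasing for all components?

The highest frequency component is f_max = 35 kHz.
Nyquist rate = 2 * f_max = 2 * 35 kHz = 70 kHz.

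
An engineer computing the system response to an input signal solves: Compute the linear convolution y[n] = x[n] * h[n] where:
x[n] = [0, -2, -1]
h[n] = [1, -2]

y[n] = sum_k x[k]*h[n-k]. Output length = len(x) + len(h) - 1 = 3 + 2 - 1 = 4.
y[0] = 0*1 = 0
y[1] = -2*1 + 0*-2 = -2
y[2] = -1*1 + -2*-2 = 3
y[3] = -1*-2 = 2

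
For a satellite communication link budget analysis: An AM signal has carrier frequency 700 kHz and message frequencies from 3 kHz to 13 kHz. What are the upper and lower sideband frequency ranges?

Upper sideband (USB) = fc + [fm_low, fm_high] = 700 + [3, 13] = [703, 713] kHz
Lower sideband (LSB) = fc - [fm_high, fm_low] = 700 - [13, 3] = [687, 697] kHz
Total occupied spectrum: 687 kHz to 713 kHz (plus carrier at 700 kHz)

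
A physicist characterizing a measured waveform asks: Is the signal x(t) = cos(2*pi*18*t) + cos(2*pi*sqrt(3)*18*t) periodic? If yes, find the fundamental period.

f1 = 18 Hz, f2 = 18*sqrt(3) Hz
Ratio f2/f1 = sqrt(3), which is irrational.
Since the frequency ratio is irrational, no common period exists.
The signal is not periodic.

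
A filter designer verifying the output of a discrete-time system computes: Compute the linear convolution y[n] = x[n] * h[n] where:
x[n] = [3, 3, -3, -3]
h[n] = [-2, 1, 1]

y[n] = sum_k x[k]*h[n-k]. Output length = len(x) + len(h) - 1 = 4 + 3 - 1 = 6.
y[0] = 3*-2 = -6
y[1] = 3*-2 + 3*1 = -3
y[2] = -3*-2 + 3*1 + 3*1 = 12
y[3] = -3*-2 + -3*1 + 3*1 = 6
y[4] = -3*1 + -3*1 = -6
y[5] = -3*1 = -3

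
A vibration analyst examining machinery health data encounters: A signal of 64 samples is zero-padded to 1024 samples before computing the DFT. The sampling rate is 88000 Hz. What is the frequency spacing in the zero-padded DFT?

Original DFT: N = 64, resolution = f_s/N = 88000/64 = 1375 Hz
Zero-padded DFT: N = 1024, resolution = f_s/N = 88000/1024 = 1375/16 Hz
Zero-padding interpolates the spectrum (finer frequency grid)
but does NOT improve the true spectral resolution (ability to resolve close frequencies).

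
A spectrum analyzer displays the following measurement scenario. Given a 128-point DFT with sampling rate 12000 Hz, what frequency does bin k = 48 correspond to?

The frequency of DFT bin k is: f_k = k * f_s / N
f_48 = 48 * 12000 / 128 = 4500 Hz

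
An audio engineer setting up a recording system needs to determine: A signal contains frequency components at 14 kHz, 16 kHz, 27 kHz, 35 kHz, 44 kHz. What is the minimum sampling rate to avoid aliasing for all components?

The highest frequency component is f_max = 44 kHz.
Nyquist rate = 2 * f_max = 2 * 44 kHz = 88 kHz.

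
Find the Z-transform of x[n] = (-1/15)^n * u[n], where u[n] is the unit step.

The Z-transform of a^n * u[n] is z/(z-a) for |z| > |a|.
Here a = -1/15, so X(z) = z/(z - (-1/15)) = 15z/(15z + 1)
ROC: |z| > 1/15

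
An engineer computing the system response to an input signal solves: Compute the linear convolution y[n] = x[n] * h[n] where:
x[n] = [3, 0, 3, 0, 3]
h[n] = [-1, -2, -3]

y[n] = sum_k x[k]*h[n-k]. Output length = len(x) + len(h) - 1 = 5 + 3 - 1 = 7.
y[0] = 3*-1 = -3
y[1] = 0*-1 + 3*-2 = -6
y[2] = 3*-1 + 0*-2 + 3*-3 = -12
y[3] = 0*-1 + 3*-2 + 0*-3 = -6
y[4] = 3*-1 + 0*-2 + 3*-3 = -12
y[5] = 3*-2 + 0*-3 = -6
y[6] = 3*-3 = -9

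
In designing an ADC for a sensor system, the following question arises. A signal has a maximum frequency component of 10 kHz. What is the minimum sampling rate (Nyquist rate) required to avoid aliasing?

By the Nyquist-Shannon sampling theorem,
the minimum sampling rate (Nyquist rate) must be at least 2 * f_max.
Nyquist rate = 2 * 10 kHz = 20 kHz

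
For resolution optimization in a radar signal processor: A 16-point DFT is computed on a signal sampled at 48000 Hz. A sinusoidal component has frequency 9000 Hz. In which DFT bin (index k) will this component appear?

DFT frequency resolution = f_s/N = 48000/16 = 3000 Hz
Bin index k = f_signal / resolution = 9000 / 3000 = 3
The signal frequency 9000 Hz falls in DFT bin k = 3.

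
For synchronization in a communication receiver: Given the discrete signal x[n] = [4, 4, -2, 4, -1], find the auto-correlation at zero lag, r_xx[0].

The auto-correlation at zero lag r_xx[0] equals the signal energy.
r_xx[0] = sum of x[n]^2 = 4^2 + 4^2 + (-2)^2 + 4^2 + (-1)^2
= 16 + 16 + 4 + 16 + 1 = 53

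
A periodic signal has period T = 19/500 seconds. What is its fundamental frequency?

The fundamental frequency is the reciprocal of the period.
f = 1/T = 1/(19/500) = 500/19 Hz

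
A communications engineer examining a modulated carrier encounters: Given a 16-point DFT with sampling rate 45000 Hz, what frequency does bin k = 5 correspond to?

The frequency of DFT bin k is: f_k = k * f_s / N
f_5 = 5 * 45000 / 16 = 28125/2 Hz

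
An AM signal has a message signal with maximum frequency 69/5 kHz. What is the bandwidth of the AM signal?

In AM (double-sideband), the bandwidth is twice the message frequency.
BW = 2 * f_m = 2 * 69/5 kHz = 138/5 kHz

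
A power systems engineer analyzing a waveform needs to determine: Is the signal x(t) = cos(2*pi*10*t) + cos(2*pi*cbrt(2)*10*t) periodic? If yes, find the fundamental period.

f1 = 10 Hz, f2 = 10*cbrt(2) Hz
Ratio f2/f1 = cbrt(2), which is irrational.
Since the frequency ratio is irrational, no common period exists.
The signal is not periodic.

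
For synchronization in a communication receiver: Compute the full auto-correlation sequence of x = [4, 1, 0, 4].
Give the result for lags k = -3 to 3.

r_xx[k] = sum_m x[m]*x[m+k], indexed from 0, for k = -3 to 3:
  r_xx[-3] = x[3]*x[0] = 16
  r_xx[-2] = x[2]*x[0] + x[3]*x[1] = 4
  r_xx[-1] = x[1]*x[0] + x[2]*x[1] + x[3]*x[2] = 4
  r_xx[0] = x[0]*x[0] + x[1]*x[1] + x[2]*x[2] + x[3]*x[3] = 33
  r_xx[1] = x[0]*x[1] + x[1]*x[2] + x[2]*x[3] = 4
  r_xx[2] = x[0]*x[2] + x[1]*x[3] = 4
  r_xx[3] = x[0]*x[3] = 16
r_xx = [16, 4, 4, 33, 4, 4, 16]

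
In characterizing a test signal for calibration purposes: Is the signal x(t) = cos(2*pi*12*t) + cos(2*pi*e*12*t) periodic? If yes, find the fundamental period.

f1 = 12 Hz, f2 = 12*e Hz
Ratio f2/f1 = e, which is irrational.
Since the frequency ratio is irrational, no common period exists.
The signal is not periodic.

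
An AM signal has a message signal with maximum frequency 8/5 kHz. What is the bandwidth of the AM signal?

In AM (double-sideband), the bandwidth is twice the message frequency.
BW = 2 * f_m = 2 * 8/5 kHz = 16/5 kHz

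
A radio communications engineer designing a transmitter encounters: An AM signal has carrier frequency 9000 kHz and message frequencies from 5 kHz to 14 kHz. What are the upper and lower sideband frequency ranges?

Upper sideband (USB) = fc + [fm_low, fm_high] = 9000 + [5, 14] = [9005, 9014] kHz
Lower sideband (LSB) = fc - [fm_high, fm_low] = 9000 - [14, 5] = [8986, 8995] kHz
Total occupied spectrum: 8986 kHz to 9014 kHz (plus carrier at 9000 kHz)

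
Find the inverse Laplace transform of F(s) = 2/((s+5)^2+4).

Standard pair: w/((s+a)^2+w^2) <-> e^(-at)*sin(wt)*u(t)
With a=5, w=2: f(t) = e^(-5t)*sin(2t)*u(t)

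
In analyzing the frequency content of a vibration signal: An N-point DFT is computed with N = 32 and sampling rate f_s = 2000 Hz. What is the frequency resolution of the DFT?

DFT frequency resolution = f_s / N
= 2000 / 32 = 125/2 Hz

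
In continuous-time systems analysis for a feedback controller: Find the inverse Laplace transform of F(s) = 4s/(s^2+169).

Standard pair: s/(s^2+w^2) <-> cos(wt)*u(t)
With k=4, w=13: f(t) = 4*cos(13t)*u(t)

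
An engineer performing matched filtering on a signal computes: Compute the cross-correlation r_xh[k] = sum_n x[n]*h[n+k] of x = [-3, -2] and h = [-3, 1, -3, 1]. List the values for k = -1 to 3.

Both sequences indexed from 0 and zero outside their support.
Lags with overlap: k = -1 to 3.
  r_xh[-1] = x[1]*h[0] = 6
  r_xh[0] = x[0]*h[0] + x[1]*h[1] = 7
  r_xh[1] = x[0]*h[1] + x[1]*h[2] = 3
  r_xh[2] = x[0]*h[2] + x[1]*h[3] = 7
  r_xh[3] = x[0]*h[3] = -3
r_xh = [6, 7, 3, 7, -3] (for k = -1, ..., 3)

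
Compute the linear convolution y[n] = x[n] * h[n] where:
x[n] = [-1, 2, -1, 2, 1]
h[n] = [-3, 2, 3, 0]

y[n] = sum_k x[k]*h[n-k]. Output length = len(x) + len(h) - 1 = 5 + 4 - 1 = 8.
y[0] = -1*-3 = 3
y[1] = 2*-3 + -1*2 = -8
y[2] = -1*-3 + 2*2 + -1*3 = 4
y[3] = 2*-3 + -1*2 + 2*3 + -1*0 = -2
y[4] = 1*-3 + 2*2 + -1*3 + 2*0 = -2
y[5] = 1*2 + 2*3 + -1*0 = 8
y[6] = 1*3 + 2*0 = 3
y[7] = 1*0 = 0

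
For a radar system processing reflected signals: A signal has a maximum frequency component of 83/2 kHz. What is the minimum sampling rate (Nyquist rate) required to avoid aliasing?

By the Nyquist-Shannon sampling theorem,
the minimum sampling rate (Nyquist rate) must be at least 2 * f_max.
Nyquist rate = 2 * 83/2 kHz = 83 kHz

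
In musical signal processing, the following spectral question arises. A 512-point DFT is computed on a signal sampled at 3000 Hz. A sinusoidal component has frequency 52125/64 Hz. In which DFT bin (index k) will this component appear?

DFT frequency resolution = f_s/N = 3000/512 = 375/64 Hz
Bin index k = f_signal / resolution = 52125/64 / 375/64 = 139
The signal frequency 52125/64 Hz falls in DFT bin k = 139.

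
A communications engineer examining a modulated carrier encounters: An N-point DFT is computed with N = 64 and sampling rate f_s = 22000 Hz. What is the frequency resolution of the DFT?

DFT frequency resolution = f_s / N
= 22000 / 64 = 1375/4 Hz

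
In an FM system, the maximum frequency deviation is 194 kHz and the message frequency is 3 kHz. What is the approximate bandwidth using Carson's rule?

Carson's rule: BW = 2*(delta_f + f_m)
= 2*(194 + 3) kHz = 394 kHz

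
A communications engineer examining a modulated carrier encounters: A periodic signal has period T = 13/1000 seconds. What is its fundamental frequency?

The fundamental frequency is the reciprocal of the period.
f = 1/T = 1/(13/1000) = 1000/13 Hz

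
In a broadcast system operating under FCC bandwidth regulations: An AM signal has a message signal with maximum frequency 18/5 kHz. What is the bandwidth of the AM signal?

In AM (double-sideband), the bandwidth is twice the message frequency.
BW = 2 * f_m = 2 * 18/5 kHz = 36/5 kHz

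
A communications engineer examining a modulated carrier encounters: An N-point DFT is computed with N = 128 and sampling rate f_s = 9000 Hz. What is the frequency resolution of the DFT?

DFT frequency resolution = f_s / N
= 9000 / 128 = 1125/16 Hz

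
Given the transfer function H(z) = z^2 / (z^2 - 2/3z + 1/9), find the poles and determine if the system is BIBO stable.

Poles are roots of the denominator: z^2 - 2/3z + 1/9 = 0.
Quadratic formula: z = [-(-2/3) +/- sqrt((-2/3)^2 - 4*(1/9))] / 2
Discriminant = 4/9 - 4/9 = 0; sqrt = 0.
z = (2/3 +/- 0) / 2 = 1/3 (repeated root).
|p1| = 1/3, |p2| = 1/3.
For BIBO stability, all poles must lie inside the unit circle (|p| < 1).
System is STABLE since both |p| < 1.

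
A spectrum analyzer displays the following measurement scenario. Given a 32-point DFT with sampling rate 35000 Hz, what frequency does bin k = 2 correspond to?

The frequency of DFT bin k is: f_k = k * f_s / N
f_2 = 2 * 35000 / 32 = 4375/2 Hz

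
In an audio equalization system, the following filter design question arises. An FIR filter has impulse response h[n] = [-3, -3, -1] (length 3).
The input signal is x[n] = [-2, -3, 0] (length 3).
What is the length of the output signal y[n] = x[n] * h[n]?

For linear convolution, the output length is:
len(y) = len(x) + len(h) - 1 = 3 + 3 - 1 = 5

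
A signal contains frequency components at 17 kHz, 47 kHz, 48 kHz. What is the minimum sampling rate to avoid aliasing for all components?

The highest frequency component is f_max = 48 kHz.
Nyquist rate = 2 * f_max = 2 * 48 kHz = 96 kHz.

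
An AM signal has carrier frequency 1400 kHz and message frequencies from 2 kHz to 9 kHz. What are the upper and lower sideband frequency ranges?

Upper sideband (USB) = fc + [fm_low, fm_high] = 1400 + [2, 9] = [1402, 1409] kHz
Lower sideband (LSB) = fc - [fm_high, fm_low] = 1400 - [9, 2] = [1391, 1398] kHz
Total occupied spectrum: 1391 kHz to 1409 kHz (plus carrier at 1400 kHz)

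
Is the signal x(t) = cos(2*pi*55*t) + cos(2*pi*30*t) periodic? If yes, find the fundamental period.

f1 = 55 Hz, f2 = 30 Hz
Period T1 = 1/55, T2 = 1/30
Ratio T1/T2 = 30/55, which is rational.
The signal is periodic with fundamental period T = 1/GCD(55,30) = 1/5 s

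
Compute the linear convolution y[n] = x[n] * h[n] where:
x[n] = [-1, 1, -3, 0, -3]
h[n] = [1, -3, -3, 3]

y[n] = sum_k x[k]*h[n-k]. Output length = len(x) + len(h) - 1 = 5 + 4 - 1 = 8.
y[0] = -1*1 = -1
y[1] = 1*1 + -1*-3 = 4
y[2] = -3*1 + 1*-3 + -1*-3 = -3
y[3] = 0*1 + -3*-3 + 1*-3 + -1*3 = 3
y[4] = -3*1 + 0*-3 + -3*-3 + 1*3 = 9
y[5] = -3*-3 + 0*-3 + -3*3 = 0
y[6] = -3*-3 + 0*3 = 9
y[7] = -3*3 = -9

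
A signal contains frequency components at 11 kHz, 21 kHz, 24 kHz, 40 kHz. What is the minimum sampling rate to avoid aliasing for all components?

The highest frequency component is f_max = 40 kHz.
Nyquist rate = 2 * f_max = 2 * 40 kHz = 80 kHz.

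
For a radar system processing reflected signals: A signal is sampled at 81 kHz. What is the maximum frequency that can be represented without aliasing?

The maximum frequency that can be represented without aliasing
is the Nyquist frequency: f_max = f_s / 2 = 81 kHz / 2 = 81/2 kHz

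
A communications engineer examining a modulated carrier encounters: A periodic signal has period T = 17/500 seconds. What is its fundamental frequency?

The fundamental frequency is the reciprocal of the period.
f = 1/T = 1/(17/500) = 500/17 Hz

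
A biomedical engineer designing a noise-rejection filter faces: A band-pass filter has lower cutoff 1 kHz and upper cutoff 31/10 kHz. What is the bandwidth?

Bandwidth = f_high - f_low
= 31/10 kHz - 1 kHz = 21/10 kHz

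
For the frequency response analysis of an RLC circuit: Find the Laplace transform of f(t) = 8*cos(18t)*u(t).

Standard pair: cos(wt)*u(t) <-> s/(s^2+w^2)
With w = 18: L{8*cos(18t)*u(t)} = 8s/(s^2+324)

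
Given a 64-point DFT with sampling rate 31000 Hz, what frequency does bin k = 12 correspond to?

The frequency of DFT bin k is: f_k = k * f_s / N
f_12 = 12 * 31000 / 64 = 11625/2 Hz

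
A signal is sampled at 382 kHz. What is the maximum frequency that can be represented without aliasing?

The maximum frequency that can be represented without aliasing
is the Nyquist frequency: f_max = f_s / 2 = 382 kHz / 2 = 191 kHz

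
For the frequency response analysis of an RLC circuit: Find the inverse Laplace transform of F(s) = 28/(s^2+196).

Standard pair: w/(s^2+w^2) <-> sin(wt)*u(t)
Recognize w^2 = 196, so w = 14; numerator 28 = 2*14.
f(t) = 2*sin(14t)*u(t)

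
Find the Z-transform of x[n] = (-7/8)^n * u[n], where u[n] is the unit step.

The Z-transform of a^n * u[n] is z/(z-a) for |z| > |a|.
Here a = -7/8, so X(z) = z/(z - (-7/8)) = 8z/(8z + 7)
ROC: |z| > 7/8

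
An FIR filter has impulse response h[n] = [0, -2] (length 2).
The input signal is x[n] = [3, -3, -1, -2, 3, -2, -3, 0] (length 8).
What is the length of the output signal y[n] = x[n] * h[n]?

For linear convolution, the output length is:
len(y) = len(x) + len(h) - 1 = 8 + 2 - 1 = 9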